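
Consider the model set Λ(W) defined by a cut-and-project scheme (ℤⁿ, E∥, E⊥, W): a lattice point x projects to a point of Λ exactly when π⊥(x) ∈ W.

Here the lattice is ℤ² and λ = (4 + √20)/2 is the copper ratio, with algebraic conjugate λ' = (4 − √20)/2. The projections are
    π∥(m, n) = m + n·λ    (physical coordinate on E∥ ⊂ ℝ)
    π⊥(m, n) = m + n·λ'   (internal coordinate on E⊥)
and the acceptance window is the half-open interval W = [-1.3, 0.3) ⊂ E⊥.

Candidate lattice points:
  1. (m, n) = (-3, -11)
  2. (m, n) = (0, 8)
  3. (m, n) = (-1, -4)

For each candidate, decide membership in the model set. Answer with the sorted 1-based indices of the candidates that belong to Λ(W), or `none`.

1, 3

Numerically λ ≈ 4.2361 and λ' = −1/λ ≈ -0.2361.
candidate 1: (m,n)=(-3,-11) → π∥ = -3-11·λ ≈ -49.5967, π⊥ = -3-11·λ' ≈ -0.4033 ∈ [-1.3, 0.3) ⇒ IN Λ
candidate 2: (m,n)=(0,8) → π∥ = 0+8·λ ≈ 33.8885, π⊥ = 0+8·λ' ≈ -1.8885 ∉ [-1.3, 0.3) ⇒ out
candidate 3: (m,n)=(-1,-4) → π∥ = -1-4·λ ≈ -17.9443, π⊥ = -1-4·λ' ≈ -0.0557 ∈ [-1.3, 0.3) ⇒ IN Λ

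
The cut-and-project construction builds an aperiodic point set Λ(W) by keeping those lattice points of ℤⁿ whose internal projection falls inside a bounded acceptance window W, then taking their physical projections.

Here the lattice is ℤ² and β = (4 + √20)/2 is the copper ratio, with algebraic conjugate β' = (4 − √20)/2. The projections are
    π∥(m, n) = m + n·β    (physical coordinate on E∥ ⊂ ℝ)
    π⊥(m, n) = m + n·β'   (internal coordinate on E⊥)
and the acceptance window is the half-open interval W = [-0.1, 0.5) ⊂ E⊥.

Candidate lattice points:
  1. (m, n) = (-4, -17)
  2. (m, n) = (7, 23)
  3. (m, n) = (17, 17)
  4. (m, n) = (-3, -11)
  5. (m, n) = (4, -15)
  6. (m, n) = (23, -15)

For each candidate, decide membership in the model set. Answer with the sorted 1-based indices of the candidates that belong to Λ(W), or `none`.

1

Compute β' = (4−√20)/2 = -0.2361, so π⊥(m,n) = m -0.2361·n.
#1 (-4,-17): internal coord -4 + (-17)·β' = +0.0132; +0.0132 ∈ [-0.1, 0.5) → IN Λ
#2 (7,23): internal coord 7 + (23)·β' = +1.5704; +1.5704 ∉ [-0.1, 0.5) → out
#3 (17,17): internal coord 17 + (17)·β' = +12.9868; +12.9868 ∉ [-0.1, 0.5) → out
#4 (-3,-11): internal coord -3 + (-11)·β' = -0.4033; -0.4033 ∉ [-0.1, 0.5) → out
#5 (4,-15): internal coord 4 + (-15)·β' = +7.5410; +7.5410 ∉ [-0.1, 0.5) → out
#6 (23,-15): internal coord 23 + (-15)·β' = +26.5410; +26.5410 ∉ [-0.1, 0.5) → out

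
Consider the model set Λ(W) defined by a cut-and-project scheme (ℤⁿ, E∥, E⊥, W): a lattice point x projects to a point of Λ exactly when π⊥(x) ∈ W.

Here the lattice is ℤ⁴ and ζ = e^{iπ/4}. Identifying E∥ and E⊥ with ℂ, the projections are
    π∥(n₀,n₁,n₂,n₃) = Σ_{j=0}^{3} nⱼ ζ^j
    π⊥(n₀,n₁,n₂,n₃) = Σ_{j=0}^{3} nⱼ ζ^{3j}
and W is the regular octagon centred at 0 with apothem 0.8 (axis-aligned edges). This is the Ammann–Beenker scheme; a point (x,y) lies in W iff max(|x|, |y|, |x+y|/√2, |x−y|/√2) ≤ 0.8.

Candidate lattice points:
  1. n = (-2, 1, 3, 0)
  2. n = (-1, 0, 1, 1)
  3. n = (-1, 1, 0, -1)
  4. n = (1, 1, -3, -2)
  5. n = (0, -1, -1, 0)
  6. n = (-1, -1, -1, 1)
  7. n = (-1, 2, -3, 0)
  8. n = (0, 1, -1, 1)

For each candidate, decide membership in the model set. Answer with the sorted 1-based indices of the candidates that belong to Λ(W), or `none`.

π⊥(n) = n₀ + n₁ζ³ + n₂ζ⁶ + n₃ζ⁹ where ζ = e^{iπ/4}.
candidate 1: n = (-2, 1, 3, 0) → π⊥ ≈ (-2.7071, -2.2929); max(|x|,|y|,|x±y|/√2) = 3.5355 > 0.8 ⇒ ∉ W
candidate 2: n = (-1, 0, 1, 1) → π⊥ ≈ (-0.2929, -0.2929); max(|x|,|y|,|x±y|/√2) = 0.4142 ≤ 0.8 ⇒ ∈ W
candidate 3: n = (-1, 1, 0, -1) → π⊥ ≈ (-2.4142, +0.0000); max(|x|,|y|,|x±y|/√2) = 2.4142 > 0.8 ⇒ ∉ W
candidate 4: n = (1, 1, -3, -2) → π⊥ ≈ (-1.1213, +2.2929); max(|x|,|y|,|x±y|/√2) = 2.4142 > 0.8 ⇒ ∉ W
candidate 5: n = (0, -1, -1, 0) → π⊥ ≈ (+0.7071, +0.2929); max(|x|,|y|,|x±y|/√2) = 0.7071 ≤ 0.8 ⇒ ∈ W
candidate 6: n = (-1, -1, -1, 1) → π⊥ ≈ (+0.4142, +1.0000); max(|x|,|y|,|x±y|/√2) = 1.0000 > 0.8 ⇒ ∉ W
candidate 7: n = (-1, 2, -3, 0) → π⊥ ≈ (-2.4142, +4.4142); max(|x|,|y|,|x±y|/√2) = 4.8284 > 0.8 ⇒ ∉ W
candidate 8: n = (0, 1, -1, 1) → π⊥ ≈ (+0.0000, +2.4142); max(|x|,|y|,|x±y|/√2) = 2.4142 > 0.8 ⇒ ∉ W

2, 5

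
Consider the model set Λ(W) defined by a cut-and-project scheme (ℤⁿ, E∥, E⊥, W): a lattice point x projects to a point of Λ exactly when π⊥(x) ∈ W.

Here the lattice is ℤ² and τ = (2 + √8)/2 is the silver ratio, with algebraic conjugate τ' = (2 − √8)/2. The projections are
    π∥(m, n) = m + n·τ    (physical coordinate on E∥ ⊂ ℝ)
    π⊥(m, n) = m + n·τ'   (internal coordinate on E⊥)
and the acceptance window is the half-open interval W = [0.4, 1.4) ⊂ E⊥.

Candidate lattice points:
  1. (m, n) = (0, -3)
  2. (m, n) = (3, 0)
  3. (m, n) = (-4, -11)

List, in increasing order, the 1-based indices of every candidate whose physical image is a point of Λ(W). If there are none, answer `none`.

Compute τ' = (2−√8)/2 = -0.414214, so π⊥(m,n) = m -0.414214·n.
#1 (0,-3): internal coord 0 + (-3)·τ' = +1.242641; +1.242641 ∈ [0.4, 1.4) → IN Λ
#2 (3,0): internal coord 3 + (0)·τ' = +3.000000; +3.000000 ∉ [0.4, 1.4) → out
#3 (-4,-11): internal coord -4 + (-11)·τ' = +0.556349; +0.556349 ∈ [0.4, 1.4) → IN Λ

1, 3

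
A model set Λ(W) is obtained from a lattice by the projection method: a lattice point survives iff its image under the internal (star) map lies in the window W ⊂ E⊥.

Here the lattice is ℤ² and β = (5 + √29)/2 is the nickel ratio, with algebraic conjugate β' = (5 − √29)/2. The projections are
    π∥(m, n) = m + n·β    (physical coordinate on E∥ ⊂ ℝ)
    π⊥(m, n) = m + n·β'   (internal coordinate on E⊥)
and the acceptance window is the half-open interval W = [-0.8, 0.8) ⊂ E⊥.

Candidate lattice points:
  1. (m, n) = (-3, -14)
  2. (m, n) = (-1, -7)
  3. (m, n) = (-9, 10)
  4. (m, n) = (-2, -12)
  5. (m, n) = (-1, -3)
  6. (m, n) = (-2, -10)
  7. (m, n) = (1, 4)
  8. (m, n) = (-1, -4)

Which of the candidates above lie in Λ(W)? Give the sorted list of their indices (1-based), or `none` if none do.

1, 2, 4, 5, 6, 7, 8

Compute β' = (5−√29)/2 = -0.192582, so π⊥(m,n) = m -0.192582·n.
#1 (-3,-14): internal coord -3 + (-14)·β' = -0.303846; -0.303846 ∈ [-0.8, 0.8) → IN Λ
#2 (-1,-7): internal coord -1 + (-7)·β' = +0.348077; +0.348077 ∈ [-0.8, 0.8) → IN Λ
#3 (-9,10): internal coord -9 + (10)·β' = -10.925824; -10.925824 ∉ [-0.8, 0.8) → out
#4 (-2,-12): internal coord -2 + (-12)·β' = +0.310989; +0.310989 ∈ [-0.8, 0.8) → IN Λ
#5 (-1,-3): internal coord -1 + (-3)·β' = -0.422253; -0.422253 ∈ [-0.8, 0.8) → IN Λ
#6 (-2,-10): internal coord -2 + (-10)·β' = -0.074176; -0.074176 ∈ [-0.8, 0.8) → IN Λ
#7 (1,4): internal coord 1 + (4)·β' = +0.229670; +0.229670 ∈ [-0.8, 0.8) → IN Λ
#8 (-1,-4): internal coord -1 + (-4)·β' = -0.229670; -0.229670 ∈ [-0.8, 0.8) → IN Λ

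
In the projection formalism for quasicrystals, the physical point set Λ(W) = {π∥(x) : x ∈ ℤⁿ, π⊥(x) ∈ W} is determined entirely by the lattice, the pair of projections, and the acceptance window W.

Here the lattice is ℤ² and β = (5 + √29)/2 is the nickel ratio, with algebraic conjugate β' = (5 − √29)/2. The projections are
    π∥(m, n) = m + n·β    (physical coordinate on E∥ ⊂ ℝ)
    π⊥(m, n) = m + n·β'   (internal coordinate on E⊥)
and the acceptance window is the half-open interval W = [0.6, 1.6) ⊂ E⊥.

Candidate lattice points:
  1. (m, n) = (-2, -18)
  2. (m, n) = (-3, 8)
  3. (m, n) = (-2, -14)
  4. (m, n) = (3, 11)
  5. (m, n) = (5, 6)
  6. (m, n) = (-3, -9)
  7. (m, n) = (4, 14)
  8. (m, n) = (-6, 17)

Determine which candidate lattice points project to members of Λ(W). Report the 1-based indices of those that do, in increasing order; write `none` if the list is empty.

1, 3, 4, 7

Numerically β ≈ 5.192582 and β' = −1/β ≈ -0.192582.
candidate 1: (m,n)=(-2,-18) → π∥ = -2-18·β ≈ -95.466483, π⊥ = -2-18·β' ≈ 1.466483 ∈ [0.6, 1.6) ⇒ IN Λ
candidate 2: (m,n)=(-3,8) → π∥ = -3+8·β ≈ 38.540659, π⊥ = -3+8·β' ≈ -4.540659 ∉ [0.6, 1.6) ⇒ out
candidate 3: (m,n)=(-2,-14) → π∥ = -2-14·β ≈ -74.696154, π⊥ = -2-14·β' ≈ 0.696154 ∈ [0.6, 1.6) ⇒ IN Λ
candidate 4: (m,n)=(3,11) → π∥ = 3+11·β ≈ 60.118406, π⊥ = 3+11·β' ≈ 0.881594 ∈ [0.6, 1.6) ⇒ IN Λ
candidate 5: (m,n)=(5,6) → π∥ = 5+6·β ≈ 36.155494, π⊥ = 5+6·β' ≈ 3.844506 ∉ [0.6, 1.6) ⇒ out
candidate 6: (m,n)=(-3,-9) → π∥ = -3-9·β ≈ -49.733242, π⊥ = -3-9·β' ≈ -1.266758 ∉ [0.6, 1.6) ⇒ out
candidate 7: (m,n)=(4,14) → π∥ = 4+14·β ≈ 76.696154, π⊥ = 4+14·β' ≈ 1.303846 ∈ [0.6, 1.6) ⇒ IN Λ
candidate 8: (m,n)=(-6,17) → π∥ = -6+17·β ≈ 82.273901, π⊥ = -6+17·β' ≈ -9.273901 ∉ [0.6, 1.6) ⇒ out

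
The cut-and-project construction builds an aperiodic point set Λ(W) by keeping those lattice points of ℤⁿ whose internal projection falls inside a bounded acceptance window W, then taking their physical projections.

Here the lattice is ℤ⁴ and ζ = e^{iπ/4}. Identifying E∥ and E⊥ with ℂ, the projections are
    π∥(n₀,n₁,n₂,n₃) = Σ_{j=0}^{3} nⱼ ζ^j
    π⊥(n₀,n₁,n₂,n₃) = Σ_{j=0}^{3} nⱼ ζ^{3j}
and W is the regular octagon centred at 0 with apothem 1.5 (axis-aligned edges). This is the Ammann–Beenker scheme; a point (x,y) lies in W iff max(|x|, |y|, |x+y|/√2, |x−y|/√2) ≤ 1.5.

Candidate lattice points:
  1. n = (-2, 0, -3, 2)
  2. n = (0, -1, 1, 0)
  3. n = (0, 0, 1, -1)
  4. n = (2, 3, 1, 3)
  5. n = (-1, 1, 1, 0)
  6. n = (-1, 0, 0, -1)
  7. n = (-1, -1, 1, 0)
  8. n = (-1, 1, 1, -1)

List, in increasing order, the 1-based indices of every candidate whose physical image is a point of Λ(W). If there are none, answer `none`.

Internal map: ζ^{3j} for j=0..3 gives (1,0), (−√2/2,√2/2), (0,−1), (√2/2,√2/2).
#1 (-2, 0, -3, 2): internal (-0.585786, 4.414214); octagon support 4.414214 vs apothem 1.5 → ∉ W
#2 (0, -1, 1, 0): internal (0.707107, -1.707107); octagon support 1.707107 vs apothem 1.5 → ∉ W
#3 (0, 0, 1, -1): internal (-0.707107, -1.707107); octagon support 1.707107 vs apothem 1.5 → ∉ W
#4 (2, 3, 1, 3): internal (2.000000, 3.242641); octagon support 3.707107 vs apothem 1.5 → ∉ W
#5 (-1, 1, 1, 0): internal (-1.707107, -0.292893); octagon support 1.707107 vs apothem 1.5 → ∉ W
#6 (-1, 0, 0, -1): internal (-1.707107, -0.707107); octagon support 1.707107 vs apothem 1.5 → ∉ W
#7 (-1, -1, 1, 0): internal (-0.292893, -1.707107); octagon support 1.707107 vs apothem 1.5 → ∉ W
#8 (-1, 1, 1, -1): internal (-2.414214, -1.000000); octagon support 2.414214 vs apothem 1.5 → ∉ W

none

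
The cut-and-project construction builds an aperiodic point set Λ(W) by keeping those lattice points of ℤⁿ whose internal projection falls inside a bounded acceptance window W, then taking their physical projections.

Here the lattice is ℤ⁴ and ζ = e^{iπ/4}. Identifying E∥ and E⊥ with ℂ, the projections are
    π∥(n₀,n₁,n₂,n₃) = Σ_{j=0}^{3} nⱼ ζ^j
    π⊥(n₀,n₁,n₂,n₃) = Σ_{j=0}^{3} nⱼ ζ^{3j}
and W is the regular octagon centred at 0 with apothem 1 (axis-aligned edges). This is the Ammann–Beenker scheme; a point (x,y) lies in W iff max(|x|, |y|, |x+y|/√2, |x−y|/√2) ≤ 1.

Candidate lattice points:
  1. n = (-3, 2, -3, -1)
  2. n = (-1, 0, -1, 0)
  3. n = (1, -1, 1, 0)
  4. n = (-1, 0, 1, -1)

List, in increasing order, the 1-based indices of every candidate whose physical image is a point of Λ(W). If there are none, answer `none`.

none

Internal map: ζ^{3j} for j=0..3 gives (1,0), (−√2/2,√2/2), (0,−1), (√2/2,√2/2).
#1 (-3, 2, -3, -1): internal (-5.12132, 3.70711); octagon support 6.24264 vs apothem 1 → ∉ W
#2 (-1, 0, -1, 0): internal (-1.00000, 1.00000); octagon support 1.41421 vs apothem 1 → ∉ W
#3 (1, -1, 1, 0): internal (1.70711, -1.70711); octagon support 2.41421 vs apothem 1 → ∉ W
#4 (-1, 0, 1, -1): internal (-1.70711, -1.70711); octagon support 2.41421 vs apothem 1 → ∉ W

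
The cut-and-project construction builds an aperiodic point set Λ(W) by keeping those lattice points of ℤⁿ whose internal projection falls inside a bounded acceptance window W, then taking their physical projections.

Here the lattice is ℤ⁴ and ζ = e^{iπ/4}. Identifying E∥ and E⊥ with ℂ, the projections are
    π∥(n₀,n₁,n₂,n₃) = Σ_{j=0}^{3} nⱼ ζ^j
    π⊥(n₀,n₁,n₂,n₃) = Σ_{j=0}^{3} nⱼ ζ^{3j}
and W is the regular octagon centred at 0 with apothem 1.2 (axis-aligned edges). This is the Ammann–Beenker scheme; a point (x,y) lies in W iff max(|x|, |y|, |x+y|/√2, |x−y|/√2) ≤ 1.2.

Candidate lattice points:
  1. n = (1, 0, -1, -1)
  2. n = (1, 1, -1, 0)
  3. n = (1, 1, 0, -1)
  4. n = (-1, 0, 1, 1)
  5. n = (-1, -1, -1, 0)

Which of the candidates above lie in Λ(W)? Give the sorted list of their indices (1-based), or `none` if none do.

With ζ = e^{iπ/4} the internal vectors are ζ^0,ζ^3,ζ^6,ζ^9.
#1 (1, 0, -1, -1): internal (0.2929, 0.2929); octagon support 0.4142 vs apothem 1.2 → ∈ W
#2 (1, 1, -1, 0): internal (0.2929, 1.7071); octagon support 1.7071 vs apothem 1.2 → ∉ W
#3 (1, 1, 0, -1): internal (-0.4142, 0.0000); octagon support 0.4142 vs apothem 1.2 → ∈ W
#4 (-1, 0, 1, 1): internal (-0.2929, -0.2929); octagon support 0.4142 vs apothem 1.2 → ∈ W
#5 (-1, -1, -1, 0): internal (-0.2929, 0.2929); octagon support 0.4142 vs apothem 1.2 → ∈ W

1, 3, 4, 5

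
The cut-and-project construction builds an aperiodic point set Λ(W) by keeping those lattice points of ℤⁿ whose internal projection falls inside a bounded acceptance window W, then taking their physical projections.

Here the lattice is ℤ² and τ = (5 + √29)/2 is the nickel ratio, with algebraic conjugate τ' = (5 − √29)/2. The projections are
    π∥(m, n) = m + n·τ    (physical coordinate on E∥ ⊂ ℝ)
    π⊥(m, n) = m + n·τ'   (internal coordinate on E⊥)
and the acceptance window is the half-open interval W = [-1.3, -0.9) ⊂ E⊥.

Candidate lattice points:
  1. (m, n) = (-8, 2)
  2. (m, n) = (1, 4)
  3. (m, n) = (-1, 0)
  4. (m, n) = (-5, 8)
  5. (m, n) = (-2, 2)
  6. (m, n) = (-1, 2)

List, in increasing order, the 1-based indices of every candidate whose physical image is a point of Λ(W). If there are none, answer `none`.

τ' = (5−√29)/2 ≈ -0.192582.
#1 (-8,2): internal coord -8 + (2)·τ' = -8.385165; -8.385165 ∉ [-1.3, -0.9) → out
#2 (1,4): internal coord 1 + (4)·τ' = +0.229670; +0.229670 ∉ [-1.3, -0.9) → out
#3 (-1,0): internal coord -1 + (0)·τ' = -1.000000; -1.000000 ∈ [-1.3, -0.9) → IN Λ
#4 (-5,8): internal coord -5 + (8)·τ' = -6.540659; -6.540659 ∉ [-1.3, -0.9) → out
#5 (-2,2): internal coord -2 + (2)·τ' = -2.385165; -2.385165 ∉ [-1.3, -0.9) → out
#6 (-1,2): internal coord -1 + (2)·τ' = -1.385165; -1.385165 ∉ [-1.3, -0.9) → out

3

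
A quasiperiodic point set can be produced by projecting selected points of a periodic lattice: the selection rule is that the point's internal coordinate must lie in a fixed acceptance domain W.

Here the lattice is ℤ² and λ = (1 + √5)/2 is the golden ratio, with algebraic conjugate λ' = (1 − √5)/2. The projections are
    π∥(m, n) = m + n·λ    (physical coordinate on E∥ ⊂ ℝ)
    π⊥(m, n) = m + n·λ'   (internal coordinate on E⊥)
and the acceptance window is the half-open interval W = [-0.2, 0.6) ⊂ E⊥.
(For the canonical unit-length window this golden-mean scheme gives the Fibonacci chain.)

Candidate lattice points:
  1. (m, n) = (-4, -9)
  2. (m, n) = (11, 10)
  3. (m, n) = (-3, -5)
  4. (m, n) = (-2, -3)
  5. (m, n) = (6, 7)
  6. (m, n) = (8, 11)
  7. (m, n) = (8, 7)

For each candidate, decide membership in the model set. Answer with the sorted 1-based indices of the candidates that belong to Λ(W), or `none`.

3, 4

Compute λ' = (1−√5)/2 = -0.61803, so π⊥(m,n) = m -0.61803·n.
#1 (-4,-9): internal coord -4 + (-9)·λ' = +1.56231; +1.56231 ∉ [-0.2, 0.6) → out
#2 (11,10): internal coord 11 + (10)·λ' = +4.81966; +4.81966 ∉ [-0.2, 0.6) → out
#3 (-3,-5): internal coord -3 + (-5)·λ' = +0.09017; +0.09017 ∈ [-0.2, 0.6) → IN Λ
#4 (-2,-3): internal coord -2 + (-3)·λ' = -0.14590; -0.14590 ∈ [-0.2, 0.6) → IN Λ
#5 (6,7): internal coord 6 + (7)·λ' = +1.67376; +1.67376 ∉ [-0.2, 0.6) → out
#6 (8,11): internal coord 8 + (11)·λ' = +1.20163; +1.20163 ∉ [-0.2, 0.6) → out
#7 (8,7): internal coord 8 + (7)·λ' = +3.67376; +3.67376 ∉ [-0.2, 0.6) → out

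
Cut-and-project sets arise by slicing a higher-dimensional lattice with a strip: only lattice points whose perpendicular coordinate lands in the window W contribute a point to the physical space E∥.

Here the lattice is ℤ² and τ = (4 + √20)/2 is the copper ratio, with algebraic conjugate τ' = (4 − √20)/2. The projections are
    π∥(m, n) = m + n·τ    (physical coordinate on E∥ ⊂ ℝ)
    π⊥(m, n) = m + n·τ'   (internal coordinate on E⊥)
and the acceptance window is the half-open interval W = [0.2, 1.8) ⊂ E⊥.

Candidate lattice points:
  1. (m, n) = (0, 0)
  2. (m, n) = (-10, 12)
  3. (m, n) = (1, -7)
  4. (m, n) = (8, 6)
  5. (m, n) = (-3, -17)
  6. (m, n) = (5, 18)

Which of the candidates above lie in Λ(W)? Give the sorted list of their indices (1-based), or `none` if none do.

τ' = (4−√20)/2 ≈ -0.236068.
candidate 1: (m,n)=(0,0) → π∥ = 0+0·τ ≈ 0.000000, π⊥ = 0+0·τ' ≈ 0.000000 ∉ [0.2, 1.8) ⇒ out
candidate 2: (m,n)=(-10,12) → π∥ = -10+12·τ ≈ 40.832816, π⊥ = -10+12·τ' ≈ -12.832816 ∉ [0.2, 1.8) ⇒ out
candidate 3: (m,n)=(1,-7) → π∥ = 1-7·τ ≈ -28.652476, π⊥ = 1-7·τ' ≈ 2.652476 ∉ [0.2, 1.8) ⇒ out
candidate 4: (m,n)=(8,6) → π∥ = 8+6·τ ≈ 33.416408, π⊥ = 8+6·τ' ≈ 6.583592 ∉ [0.2, 1.8) ⇒ out
candidate 5: (m,n)=(-3,-17) → π∥ = -3-17·τ ≈ -75.013156, π⊥ = -3-17·τ' ≈ 1.013156 ∈ [0.2, 1.8) ⇒ IN Λ
candidate 6: (m,n)=(5,18) → π∥ = 5+18·τ ≈ 81.249224, π⊥ = 5+18·τ' ≈ 0.750776 ∈ [0.2, 1.8) ⇒ IN Λ

5, 6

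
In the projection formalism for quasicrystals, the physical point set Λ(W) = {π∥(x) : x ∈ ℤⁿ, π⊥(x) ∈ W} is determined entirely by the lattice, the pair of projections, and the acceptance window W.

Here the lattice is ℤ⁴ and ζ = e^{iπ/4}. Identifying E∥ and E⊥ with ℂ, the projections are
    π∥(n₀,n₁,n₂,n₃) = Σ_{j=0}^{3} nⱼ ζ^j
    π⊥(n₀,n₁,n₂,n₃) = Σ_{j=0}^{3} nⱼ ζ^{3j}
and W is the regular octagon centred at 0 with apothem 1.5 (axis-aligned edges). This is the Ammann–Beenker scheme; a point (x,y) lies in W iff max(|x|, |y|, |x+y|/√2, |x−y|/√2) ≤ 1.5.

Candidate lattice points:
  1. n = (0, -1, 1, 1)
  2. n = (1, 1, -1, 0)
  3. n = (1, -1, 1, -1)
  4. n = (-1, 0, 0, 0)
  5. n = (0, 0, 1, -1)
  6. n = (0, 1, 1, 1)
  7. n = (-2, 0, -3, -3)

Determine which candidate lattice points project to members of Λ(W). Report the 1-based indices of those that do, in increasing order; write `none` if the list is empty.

Internal map: ζ^{3j} for j=0..3 gives (1,0), (−√2/2,√2/2), (0,−1), (√2/2,√2/2).
candidate 1: n = (0, -1, 1, 1) → π⊥ ≈ (+1.414214, -1.000000); max(|x|,|y|,|x±y|/√2) = 1.707107 > 1.5 ⇒ ∉ W
candidate 2: n = (1, 1, -1, 0) → π⊥ ≈ (+0.292893, +1.707107); max(|x|,|y|,|x±y|/√2) = 1.707107 > 1.5 ⇒ ∉ W
candidate 3: n = (1, -1, 1, -1) → π⊥ ≈ (+1.000000, -2.414214); max(|x|,|y|,|x±y|/√2) = 2.414214 > 1.5 ⇒ ∉ W
candidate 4: n = (-1, 0, 0, 0) → π⊥ ≈ (-1.000000, +0.000000); max(|x|,|y|,|x±y|/√2) = 1.000000 ≤ 1.5 ⇒ ∈ W
candidate 5: n = (0, 0, 1, -1) → π⊥ ≈ (-0.707107, -1.707107); max(|x|,|y|,|x±y|/√2) = 1.707107 > 1.5 ⇒ ∉ W
candidate 6: n = (0, 1, 1, 1) → π⊥ ≈ (+0.000000, +0.414214); max(|x|,|y|,|x±y|/√2) = 0.414214 ≤ 1.5 ⇒ ∈ W
candidate 7: n = (-2, 0, -3, -3) → π⊥ ≈ (-4.121320, +0.878680); max(|x|,|y|,|x±y|/√2) = 4.121320 > 1.5 ⇒ ∉ W

4, 6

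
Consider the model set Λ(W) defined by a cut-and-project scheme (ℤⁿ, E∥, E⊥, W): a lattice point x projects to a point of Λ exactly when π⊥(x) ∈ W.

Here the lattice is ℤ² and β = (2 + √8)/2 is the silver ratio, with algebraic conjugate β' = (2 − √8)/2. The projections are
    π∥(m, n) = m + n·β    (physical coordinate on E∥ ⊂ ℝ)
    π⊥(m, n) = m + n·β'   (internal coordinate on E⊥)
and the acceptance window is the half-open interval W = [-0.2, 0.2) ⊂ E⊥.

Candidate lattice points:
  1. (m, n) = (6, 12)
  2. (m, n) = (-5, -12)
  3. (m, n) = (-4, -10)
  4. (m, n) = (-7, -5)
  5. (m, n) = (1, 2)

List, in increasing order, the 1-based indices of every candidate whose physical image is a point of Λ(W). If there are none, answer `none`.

Numerically β ≈ 2.41421 and β' = −1/β ≈ -0.41421.
candidate 1: (m,n)=(6,12) → π∥ = 6+12·β ≈ 34.97056, π⊥ = 6+12·β' ≈ 1.02944 ∉ [-0.2, 0.2) ⇒ out
candidate 2: (m,n)=(-5,-12) → π∥ = -5-12·β ≈ -33.97056, π⊥ = -5-12·β' ≈ -0.02944 ∈ [-0.2, 0.2) ⇒ IN Λ
candidate 3: (m,n)=(-4,-10) → π∥ = -4-10·β ≈ -28.14214, π⊥ = -4-10·β' ≈ 0.14214 ∈ [-0.2, 0.2) ⇒ IN Λ
candidate 4: (m,n)=(-7,-5) → π∥ = -7-5·β ≈ -19.07107, π⊥ = -7-5·β' ≈ -4.92893 ∉ [-0.2, 0.2) ⇒ out
candidate 5: (m,n)=(1,2) → π∥ = 1+2·β ≈ 5.82843, π⊥ = 1+2·β' ≈ 0.17157 ∈ [-0.2, 0.2) ⇒ IN Λ

2, 3, 5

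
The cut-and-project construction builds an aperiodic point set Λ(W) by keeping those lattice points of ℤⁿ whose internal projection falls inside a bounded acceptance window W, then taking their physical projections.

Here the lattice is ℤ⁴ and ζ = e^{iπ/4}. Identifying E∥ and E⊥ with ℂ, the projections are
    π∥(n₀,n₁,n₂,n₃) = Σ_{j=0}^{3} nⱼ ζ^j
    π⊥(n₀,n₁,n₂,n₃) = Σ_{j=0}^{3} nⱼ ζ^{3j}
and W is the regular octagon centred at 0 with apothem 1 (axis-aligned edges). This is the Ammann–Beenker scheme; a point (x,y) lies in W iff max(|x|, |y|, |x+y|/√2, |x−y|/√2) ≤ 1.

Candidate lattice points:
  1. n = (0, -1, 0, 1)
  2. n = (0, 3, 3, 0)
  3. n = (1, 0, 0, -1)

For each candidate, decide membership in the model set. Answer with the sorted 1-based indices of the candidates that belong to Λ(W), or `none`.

With ζ = e^{iπ/4} the internal vectors are ζ^0,ζ^3,ζ^6,ζ^9.
candidate 1: n = (0, -1, 0, 1) → π⊥ ≈ (+1.4142, +0.0000); max(|x|,|y|,|x±y|/√2) = 1.4142 > 1 ⇒ ∉ W
candidate 2: n = (0, 3, 3, 0) → π⊥ ≈ (-2.1213, -0.8787); max(|x|,|y|,|x±y|/√2) = 2.1213 > 1 ⇒ ∉ W
candidate 3: n = (1, 0, 0, -1) → π⊥ ≈ (+0.2929, -0.7071); max(|x|,|y|,|x±y|/√2) = 0.7071 ≤ 1 ⇒ ∈ W

3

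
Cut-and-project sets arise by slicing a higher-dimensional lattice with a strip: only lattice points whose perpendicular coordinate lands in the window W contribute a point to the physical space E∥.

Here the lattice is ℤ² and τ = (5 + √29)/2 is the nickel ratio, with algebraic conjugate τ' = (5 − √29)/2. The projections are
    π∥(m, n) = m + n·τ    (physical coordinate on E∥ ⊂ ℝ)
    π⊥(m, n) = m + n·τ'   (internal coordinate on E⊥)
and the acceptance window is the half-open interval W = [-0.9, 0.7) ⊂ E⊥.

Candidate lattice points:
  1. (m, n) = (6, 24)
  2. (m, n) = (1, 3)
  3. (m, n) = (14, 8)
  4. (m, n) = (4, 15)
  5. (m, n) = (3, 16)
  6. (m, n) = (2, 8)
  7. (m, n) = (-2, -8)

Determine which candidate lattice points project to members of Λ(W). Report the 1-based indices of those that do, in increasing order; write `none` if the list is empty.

Compute τ' = (5−√29)/2 = -0.1926, so π⊥(m,n) = m -0.1926·n.
#1 (6,24): internal coord 6 + (24)·τ' = +1.3780; +1.3780 ∉ [-0.9, 0.7) → out
#2 (1,3): internal coord 1 + (3)·τ' = +0.4223; +0.4223 ∈ [-0.9, 0.7) → IN Λ
#3 (14,8): internal coord 14 + (8)·τ' = +12.4593; +12.4593 ∉ [-0.9, 0.7) → out
#4 (4,15): internal coord 4 + (15)·τ' = +1.1113; +1.1113 ∉ [-0.9, 0.7) → out
#5 (3,16): internal coord 3 + (16)·τ' = -0.0813; -0.0813 ∈ [-0.9, 0.7) → IN Λ
#6 (2,8): internal coord 2 + (8)·τ' = +0.4593; +0.4593 ∈ [-0.9, 0.7) → IN Λ
#7 (-2,-8): internal coord -2 + (-8)·τ' = -0.4593; -0.4593 ∈ [-0.9, 0.7) → IN Λ

2, 5, 6, 7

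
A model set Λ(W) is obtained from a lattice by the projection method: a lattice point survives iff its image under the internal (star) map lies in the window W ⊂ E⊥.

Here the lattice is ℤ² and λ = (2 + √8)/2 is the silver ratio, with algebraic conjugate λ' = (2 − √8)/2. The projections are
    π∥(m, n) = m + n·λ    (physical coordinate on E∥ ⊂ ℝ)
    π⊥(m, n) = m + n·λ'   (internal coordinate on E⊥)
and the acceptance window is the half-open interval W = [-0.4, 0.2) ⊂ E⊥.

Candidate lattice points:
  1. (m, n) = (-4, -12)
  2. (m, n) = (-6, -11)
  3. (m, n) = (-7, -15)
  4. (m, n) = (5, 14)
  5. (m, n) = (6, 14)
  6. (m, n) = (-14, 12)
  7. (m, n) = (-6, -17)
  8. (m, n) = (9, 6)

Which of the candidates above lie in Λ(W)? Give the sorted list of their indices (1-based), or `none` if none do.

Numerically λ ≈ 2.414214 and λ' = −1/λ ≈ -0.414214.
[1] lift (-4,-12): star map gives 0.970563; window check -0.4 ≤ 0.970563 < 0.2 is false → out
[2] lift (-6,-11): star map gives -1.443651; window check -0.4 ≤ -1.443651 < 0.2 is false → out
[3] lift (-7,-15): star map gives -0.786797; window check -0.4 ≤ -0.786797 < 0.2 is false → out
[4] lift (5,14): star map gives -0.798990; window check -0.4 ≤ -0.798990 < 0.2 is false → out
[5] lift (6,14): star map gives 0.201010; window check -0.4 ≤ 0.201010 < 0.2 is false → out
[6] lift (-14,12): star map gives -18.970563; window check -0.4 ≤ -18.970563 < 0.2 is false → out
[7] lift (-6,-17): star map gives 1.041631; window check -0.4 ≤ 1.041631 < 0.2 is false → out
[8] lift (9,6): star map gives 6.514719; window check -0.4 ≤ 6.514719 < 0.2 is false → out

none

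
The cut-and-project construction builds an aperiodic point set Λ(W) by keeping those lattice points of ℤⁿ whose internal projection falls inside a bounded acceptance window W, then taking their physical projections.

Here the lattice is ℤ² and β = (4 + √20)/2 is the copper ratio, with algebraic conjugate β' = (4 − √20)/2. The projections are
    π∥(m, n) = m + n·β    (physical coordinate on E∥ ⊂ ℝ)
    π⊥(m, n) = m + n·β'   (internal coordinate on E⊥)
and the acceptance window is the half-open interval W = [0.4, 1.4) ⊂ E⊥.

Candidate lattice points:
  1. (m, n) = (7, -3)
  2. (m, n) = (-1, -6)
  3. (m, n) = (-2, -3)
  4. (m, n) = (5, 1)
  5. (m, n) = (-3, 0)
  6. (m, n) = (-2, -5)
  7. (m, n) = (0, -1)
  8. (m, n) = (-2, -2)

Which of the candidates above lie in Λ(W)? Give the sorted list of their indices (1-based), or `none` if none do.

β' = (4−√20)/2 ≈ -0.236068.
candidate 1: (m,n)=(7,-3) → π∥ = 7-3·β ≈ -5.708204, π⊥ = 7-3·β' ≈ 7.708204 ∉ [0.4, 1.4) ⇒ out
candidate 2: (m,n)=(-1,-6) → π∥ = -1-6·β ≈ -26.416408, π⊥ = -1-6·β' ≈ 0.416408 ∈ [0.4, 1.4) ⇒ IN Λ
candidate 3: (m,n)=(-2,-3) → π∥ = -2-3·β ≈ -14.708204, π⊥ = -2-3·β' ≈ -1.291796 ∉ [0.4, 1.4) ⇒ out
candidate 4: (m,n)=(5,1) → π∥ = 5+1·β ≈ 9.236068, π⊥ = 5+1·β' ≈ 4.763932 ∉ [0.4, 1.4) ⇒ out
candidate 5: (m,n)=(-3,0) → π∥ = -3+0·β ≈ -3.000000, π⊥ = -3+0·β' ≈ -3.000000 ∉ [0.4, 1.4) ⇒ out
candidate 6: (m,n)=(-2,-5) → π∥ = -2-5·β ≈ -23.180340, π⊥ = -2-5·β' ≈ -0.819660 ∉ [0.4, 1.4) ⇒ out
candidate 7: (m,n)=(0,-1) → π∥ = 0-1·β ≈ -4.236068, π⊥ = 0-1·β' ≈ 0.236068 ∉ [0.4, 1.4) ⇒ out
candidate 8: (m,n)=(-2,-2) → π∥ = -2-2·β ≈ -10.472136, π⊥ = -2-2·β' ≈ -1.527864 ∉ [0.4, 1.4) ⇒ out

2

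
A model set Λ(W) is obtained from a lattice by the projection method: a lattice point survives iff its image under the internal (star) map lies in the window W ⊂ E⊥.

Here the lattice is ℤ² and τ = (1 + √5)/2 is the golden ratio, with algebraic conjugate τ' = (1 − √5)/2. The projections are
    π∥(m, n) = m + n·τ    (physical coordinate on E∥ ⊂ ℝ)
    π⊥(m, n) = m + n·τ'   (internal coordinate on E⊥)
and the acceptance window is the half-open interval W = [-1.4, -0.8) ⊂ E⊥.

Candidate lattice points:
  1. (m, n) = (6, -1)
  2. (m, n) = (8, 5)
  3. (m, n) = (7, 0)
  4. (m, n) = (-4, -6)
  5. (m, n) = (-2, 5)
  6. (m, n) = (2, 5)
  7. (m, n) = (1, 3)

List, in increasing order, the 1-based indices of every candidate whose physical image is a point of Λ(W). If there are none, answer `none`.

τ' = (1−√5)/2 ≈ -0.6180.
candidate 1: (m,n)=(6,-1) → π∥ = 6-1·τ ≈ 4.3820, π⊥ = 6-1·τ' ≈ 6.6180 ∉ [-1.4, -0.8) ⇒ out
candidate 2: (m,n)=(8,5) → π∥ = 8+5·τ ≈ 16.0902, π⊥ = 8+5·τ' ≈ 4.9098 ∉ [-1.4, -0.8) ⇒ out
candidate 3: (m,n)=(7,0) → π∥ = 7+0·τ ≈ 7.0000, π⊥ = 7+0·τ' ≈ 7.0000 ∉ [-1.4, -0.8) ⇒ out
candidate 4: (m,n)=(-4,-6) → π∥ = -4-6·τ ≈ -13.7082, π⊥ = -4-6·τ' ≈ -0.2918 ∉ [-1.4, -0.8) ⇒ out
candidate 5: (m,n)=(-2,5) → π∥ = -2+5·τ ≈ 6.0902, π⊥ = -2+5·τ' ≈ -5.0902 ∉ [-1.4, -0.8) ⇒ out
candidate 6: (m,n)=(2,5) → π∥ = 2+5·τ ≈ 10.0902, π⊥ = 2+5·τ' ≈ -1.0902 ∈ [-1.4, -0.8) ⇒ IN Λ
candidate 7: (m,n)=(1,3) → π∥ = 1+3·τ ≈ 5.8541, π⊥ = 1+3·τ' ≈ -0.8541 ∈ [-1.4, -0.8) ⇒ IN Λ

6, 7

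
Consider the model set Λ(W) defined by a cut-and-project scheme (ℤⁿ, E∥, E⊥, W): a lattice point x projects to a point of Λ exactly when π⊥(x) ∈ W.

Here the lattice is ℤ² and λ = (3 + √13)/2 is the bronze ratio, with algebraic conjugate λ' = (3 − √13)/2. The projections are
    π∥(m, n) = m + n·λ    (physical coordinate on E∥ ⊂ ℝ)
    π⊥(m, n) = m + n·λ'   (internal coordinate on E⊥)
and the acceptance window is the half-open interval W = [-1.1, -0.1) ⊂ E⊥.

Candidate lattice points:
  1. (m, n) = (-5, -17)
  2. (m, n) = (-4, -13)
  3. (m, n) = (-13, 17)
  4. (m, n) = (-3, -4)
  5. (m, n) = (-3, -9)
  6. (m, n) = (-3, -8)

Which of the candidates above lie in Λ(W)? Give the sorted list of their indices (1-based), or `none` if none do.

5, 6

Numerically λ ≈ 3.30278 and λ' = −1/λ ≈ -0.30278.
candidate 1: (m,n)=(-5,-17) → π∥ = -5-17·λ ≈ -61.14719, π⊥ = -5-17·λ' ≈ 0.14719 ∉ [-1.1, -0.1) ⇒ out
candidate 2: (m,n)=(-4,-13) → π∥ = -4-13·λ ≈ -46.93608, π⊥ = -4-13·λ' ≈ -0.06392 ∉ [-1.1, -0.1) ⇒ out
candidate 3: (m,n)=(-13,17) → π∥ = -13+17·λ ≈ 43.14719, π⊥ = -13+17·λ' ≈ -18.14719 ∉ [-1.1, -0.1) ⇒ out
candidate 4: (m,n)=(-3,-4) → π∥ = -3-4·λ ≈ -16.21110, π⊥ = -3-4·λ' ≈ -1.78890 ∉ [-1.1, -0.1) ⇒ out
candidate 5: (m,n)=(-3,-9) → π∥ = -3-9·λ ≈ -32.72498, π⊥ = -3-9·λ' ≈ -0.27502 ∈ [-1.1, -0.1) ⇒ IN Λ
candidate 6: (m,n)=(-3,-8) → π∥ = -3-8·λ ≈ -29.42221, π⊥ = -3-8·λ' ≈ -0.57779 ∈ [-1.1, -0.1) ⇒ IN Λ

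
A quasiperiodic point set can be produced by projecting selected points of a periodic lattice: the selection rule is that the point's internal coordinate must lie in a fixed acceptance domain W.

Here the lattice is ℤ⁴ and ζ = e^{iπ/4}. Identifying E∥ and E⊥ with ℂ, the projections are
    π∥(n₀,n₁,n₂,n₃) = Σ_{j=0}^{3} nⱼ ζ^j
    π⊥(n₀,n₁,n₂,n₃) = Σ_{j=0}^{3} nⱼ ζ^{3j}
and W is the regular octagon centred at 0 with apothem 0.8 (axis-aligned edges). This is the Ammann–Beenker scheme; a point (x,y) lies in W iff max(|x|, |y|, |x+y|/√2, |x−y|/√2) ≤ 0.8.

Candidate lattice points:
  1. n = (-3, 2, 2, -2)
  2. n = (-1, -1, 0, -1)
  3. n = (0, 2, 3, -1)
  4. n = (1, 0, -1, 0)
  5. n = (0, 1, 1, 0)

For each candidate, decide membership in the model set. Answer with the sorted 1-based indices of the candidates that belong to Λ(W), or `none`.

5

Internal map: ζ^{3j} for j=0..3 gives (1,0), (−√2/2,√2/2), (0,−1), (√2/2,√2/2).
#1 (-3, 2, 2, -2): internal (-5.82843, -2.00000); octagon support 5.82843 vs apothem 0.8 → ∉ W
#2 (-1, -1, 0, -1): internal (-1.00000, -1.41421); octagon support 1.70711 vs apothem 0.8 → ∉ W
#3 (0, 2, 3, -1): internal (-2.12132, -2.29289); octagon support 3.12132 vs apothem 0.8 → ∉ W
#4 (1, 0, -1, 0): internal (1.00000, 1.00000); octagon support 1.41421 vs apothem 0.8 → ∉ W
#5 (0, 1, 1, 0): internal (-0.70711, -0.29289); octagon support 0.70711 vs apothem 0.8 → ∈ W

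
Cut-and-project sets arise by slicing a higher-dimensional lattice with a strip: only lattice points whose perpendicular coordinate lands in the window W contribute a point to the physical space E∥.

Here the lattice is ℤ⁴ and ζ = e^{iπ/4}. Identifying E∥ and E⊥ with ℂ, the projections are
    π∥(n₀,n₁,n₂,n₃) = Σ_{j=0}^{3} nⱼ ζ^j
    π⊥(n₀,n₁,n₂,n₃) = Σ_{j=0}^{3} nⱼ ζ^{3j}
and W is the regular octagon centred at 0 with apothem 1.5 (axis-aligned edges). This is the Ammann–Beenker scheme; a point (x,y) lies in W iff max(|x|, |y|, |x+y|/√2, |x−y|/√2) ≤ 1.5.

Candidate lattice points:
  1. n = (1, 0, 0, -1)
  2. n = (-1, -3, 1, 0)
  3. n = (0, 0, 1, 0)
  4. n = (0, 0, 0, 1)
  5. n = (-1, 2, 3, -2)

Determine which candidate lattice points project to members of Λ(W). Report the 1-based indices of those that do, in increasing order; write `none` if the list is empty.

With ζ = e^{iπ/4} the internal vectors are ζ^0,ζ^3,ζ^6,ζ^9.
candidate 1: n = (1, 0, 0, -1) → π⊥ ≈ (+0.29289, -0.70711); max(|x|,|y|,|x±y|/√2) = 0.70711 ≤ 1.5 ⇒ ∈ W
candidate 2: n = (-1, -3, 1, 0) → π⊥ ≈ (+1.12132, -3.12132); max(|x|,|y|,|x±y|/√2) = 3.12132 > 1.5 ⇒ ∉ W
candidate 3: n = (0, 0, 1, 0) → π⊥ ≈ (+0.00000, -1.00000); max(|x|,|y|,|x±y|/√2) = 1.00000 ≤ 1.5 ⇒ ∈ W
candidate 4: n = (0, 0, 0, 1) → π⊥ ≈ (+0.70711, +0.70711); max(|x|,|y|,|x±y|/√2) = 1.00000 ≤ 1.5 ⇒ ∈ W
candidate 5: n = (-1, 2, 3, -2) → π⊥ ≈ (-3.82843, -3.00000); max(|x|,|y|,|x±y|/√2) = 4.82843 > 1.5 ⇒ ∉ W

1, 3, 4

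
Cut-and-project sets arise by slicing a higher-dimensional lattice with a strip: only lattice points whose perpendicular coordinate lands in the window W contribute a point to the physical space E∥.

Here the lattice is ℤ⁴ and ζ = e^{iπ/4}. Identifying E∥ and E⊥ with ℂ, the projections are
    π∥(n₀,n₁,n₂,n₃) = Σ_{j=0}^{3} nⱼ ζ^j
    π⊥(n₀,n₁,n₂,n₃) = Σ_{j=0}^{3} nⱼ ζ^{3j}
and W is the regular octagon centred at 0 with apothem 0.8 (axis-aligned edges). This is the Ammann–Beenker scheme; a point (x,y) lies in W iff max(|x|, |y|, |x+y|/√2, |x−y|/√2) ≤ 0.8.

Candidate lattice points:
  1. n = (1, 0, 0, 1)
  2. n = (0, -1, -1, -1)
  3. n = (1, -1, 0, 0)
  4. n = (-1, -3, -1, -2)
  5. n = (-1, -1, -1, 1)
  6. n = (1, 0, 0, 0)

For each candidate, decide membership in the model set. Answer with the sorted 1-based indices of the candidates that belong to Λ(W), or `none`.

With ζ = e^{iπ/4} the internal vectors are ζ^0,ζ^3,ζ^6,ζ^9.
candidate 1: n = (1, 0, 0, 1) → π⊥ ≈ (+1.70711, +0.70711); max(|x|,|y|,|x±y|/√2) = 1.70711 > 0.8 ⇒ ∉ W
candidate 2: n = (0, -1, -1, -1) → π⊥ ≈ (+0.00000, -0.41421); max(|x|,|y|,|x±y|/√2) = 0.41421 ≤ 0.8 ⇒ ∈ W
candidate 3: n = (1, -1, 0, 0) → π⊥ ≈ (+1.70711, -0.70711); max(|x|,|y|,|x±y|/√2) = 1.70711 > 0.8 ⇒ ∉ W
candidate 4: n = (-1, -3, -1, -2) → π⊥ ≈ (-0.29289, -2.53553); max(|x|,|y|,|x±y|/√2) = 2.53553 > 0.8 ⇒ ∉ W
candidate 5: n = (-1, -1, -1, 1) → π⊥ ≈ (+0.41421, +1.00000); max(|x|,|y|,|x±y|/√2) = 1.00000 > 0.8 ⇒ ∉ W
candidate 6: n = (1, 0, 0, 0) → π⊥ ≈ (+1.00000, +0.00000); max(|x|,|y|,|x±y|/√2) = 1.00000 > 0.8 ⇒ ∉ W

2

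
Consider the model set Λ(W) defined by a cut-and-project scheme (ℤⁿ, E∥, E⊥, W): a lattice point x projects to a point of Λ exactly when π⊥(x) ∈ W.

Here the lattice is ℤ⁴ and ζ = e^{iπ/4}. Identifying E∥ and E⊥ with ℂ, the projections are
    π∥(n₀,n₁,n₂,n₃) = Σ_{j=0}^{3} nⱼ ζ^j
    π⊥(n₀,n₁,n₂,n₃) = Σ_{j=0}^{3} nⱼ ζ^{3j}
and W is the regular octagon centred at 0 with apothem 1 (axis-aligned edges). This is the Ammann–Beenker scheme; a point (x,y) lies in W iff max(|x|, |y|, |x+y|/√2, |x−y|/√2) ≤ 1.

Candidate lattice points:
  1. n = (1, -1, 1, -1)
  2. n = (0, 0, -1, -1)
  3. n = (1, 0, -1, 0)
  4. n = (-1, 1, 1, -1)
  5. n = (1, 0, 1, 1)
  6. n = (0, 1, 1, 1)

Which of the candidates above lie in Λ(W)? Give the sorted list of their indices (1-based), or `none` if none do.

With ζ = e^{iπ/4} the internal vectors are ζ^0,ζ^3,ζ^6,ζ^9.
#1 (1, -1, 1, -1): internal (1.00000, -2.41421); octagon support 2.41421 vs apothem 1 → ∉ W
#2 (0, 0, -1, -1): internal (-0.70711, 0.29289); octagon support 0.70711 vs apothem 1 → ∈ W
#3 (1, 0, -1, 0): internal (1.00000, 1.00000); octagon support 1.41421 vs apothem 1 → ∉ W
#4 (-1, 1, 1, -1): internal (-2.41421, -1.00000); octagon support 2.41421 vs apothem 1 → ∉ W
#5 (1, 0, 1, 1): internal (1.70711, -0.29289); octagon support 1.70711 vs apothem 1 → ∉ W
#6 (0, 1, 1, 1): internal (0.00000, 0.41421); octagon support 0.41421 vs apothem 1 → ∈ W

2, 6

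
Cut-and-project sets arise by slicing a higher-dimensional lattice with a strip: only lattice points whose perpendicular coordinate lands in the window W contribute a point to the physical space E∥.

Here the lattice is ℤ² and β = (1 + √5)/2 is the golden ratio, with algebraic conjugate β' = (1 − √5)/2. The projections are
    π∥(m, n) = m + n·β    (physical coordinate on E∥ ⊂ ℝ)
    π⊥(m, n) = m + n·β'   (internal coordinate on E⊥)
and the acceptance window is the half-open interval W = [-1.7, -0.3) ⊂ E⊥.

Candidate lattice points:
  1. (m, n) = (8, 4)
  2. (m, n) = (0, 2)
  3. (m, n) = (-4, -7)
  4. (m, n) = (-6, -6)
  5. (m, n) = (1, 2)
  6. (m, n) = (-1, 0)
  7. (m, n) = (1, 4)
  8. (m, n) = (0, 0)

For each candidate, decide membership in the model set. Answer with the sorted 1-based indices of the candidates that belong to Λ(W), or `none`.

2, 6, 7

Numerically β ≈ 1.61803 and β' = −1/β ≈ -0.61803.
#1 (8,4): internal coord 8 + (4)·β' = +5.52786; +5.52786 ∉ [-1.7, -0.3) → out
#2 (0,2): internal coord 0 + (2)·β' = -1.23607; -1.23607 ∈ [-1.7, -0.3) → IN Λ
#3 (-4,-7): internal coord -4 + (-7)·β' = +0.32624; +0.32624 ∉ [-1.7, -0.3) → out
#4 (-6,-6): internal coord -6 + (-6)·β' = -2.29180; -2.29180 ∉ [-1.7, -0.3) → out
#5 (1,2): internal coord 1 + (2)·β' = -0.23607; -0.23607 ∉ [-1.7, -0.3) → out
#6 (-1,0): internal coord -1 + (0)·β' = -1.00000; -1.00000 ∈ [-1.7, -0.3) → IN Λ
#7 (1,4): internal coord 1 + (4)·β' = -1.47214; -1.47214 ∈ [-1.7, -0.3) → IN Λ
#8 (0,0): internal coord 0 + (0)·β' = +0.00000; +0.00000 ∉ [-1.7, -0.3) → out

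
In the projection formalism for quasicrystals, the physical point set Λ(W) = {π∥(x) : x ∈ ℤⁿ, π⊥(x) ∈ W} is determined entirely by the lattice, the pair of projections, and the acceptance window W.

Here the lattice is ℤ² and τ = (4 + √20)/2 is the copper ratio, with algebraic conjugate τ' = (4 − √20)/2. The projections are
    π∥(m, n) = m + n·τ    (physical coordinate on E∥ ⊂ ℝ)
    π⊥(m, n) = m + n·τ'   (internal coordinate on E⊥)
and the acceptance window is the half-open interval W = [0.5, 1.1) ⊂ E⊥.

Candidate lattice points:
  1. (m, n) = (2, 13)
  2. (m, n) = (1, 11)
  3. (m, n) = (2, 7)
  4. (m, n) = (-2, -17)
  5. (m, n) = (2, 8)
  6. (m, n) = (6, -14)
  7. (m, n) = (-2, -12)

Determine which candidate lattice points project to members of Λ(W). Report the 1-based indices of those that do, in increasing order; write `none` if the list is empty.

7

Numerically τ ≈ 4.23607 and τ' = −1/τ ≈ -0.23607.
[1] lift (2,13): star map gives -1.06888; window check 0.5 ≤ -1.06888 < 1.1 is false → out
[2] lift (1,11): star map gives -1.59675; window check 0.5 ≤ -1.59675 < 1.1 is false → out
[3] lift (2,7): star map gives 0.34752; window check 0.5 ≤ 0.34752 < 1.1 is false → out
[4] lift (-2,-17): star map gives 2.01316; window check 0.5 ≤ 2.01316 < 1.1 is false → out
[5] lift (2,8): star map gives 0.11146; window check 0.5 ≤ 0.11146 < 1.1 is false → out
[6] lift (6,-14): star map gives 9.30495; window check 0.5 ≤ 9.30495 < 1.1 is false → out
[7] lift (-2,-12): star map gives 0.83282; window check 0.5 ≤ 0.83282 < 1.1 is true → IN Λ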